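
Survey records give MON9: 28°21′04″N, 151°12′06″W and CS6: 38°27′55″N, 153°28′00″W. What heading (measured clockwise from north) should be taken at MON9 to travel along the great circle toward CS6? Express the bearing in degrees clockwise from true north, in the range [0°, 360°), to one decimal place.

350.0°

MON9: φ = +28.35111°, λ = -151.20167°
CS6: φ = +38.46528°, λ = -153.46667°
Δλ = -2.2650°
y = sin Δλ · cos φ₂ = -0.030945
x = cos φ₁ sin φ₂ − sin φ₁ cos φ₂ cos Δλ = 0.175901
θ = atan2(y, x) = -9.9775° → 350.0225° (mod 360°)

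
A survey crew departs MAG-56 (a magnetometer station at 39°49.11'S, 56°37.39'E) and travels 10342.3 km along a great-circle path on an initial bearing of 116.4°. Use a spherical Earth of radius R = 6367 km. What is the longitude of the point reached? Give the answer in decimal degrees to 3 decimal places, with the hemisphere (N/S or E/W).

166.617°E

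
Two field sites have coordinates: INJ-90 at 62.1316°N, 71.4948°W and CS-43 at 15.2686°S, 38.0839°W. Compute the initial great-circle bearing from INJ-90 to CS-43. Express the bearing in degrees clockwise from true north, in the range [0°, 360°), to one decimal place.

147.5°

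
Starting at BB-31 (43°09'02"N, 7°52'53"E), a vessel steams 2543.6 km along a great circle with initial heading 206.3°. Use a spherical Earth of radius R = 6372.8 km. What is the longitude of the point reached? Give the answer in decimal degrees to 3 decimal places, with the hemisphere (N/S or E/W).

BB-31: φ = +43.15056°, λ = +7.88139°
δ = d/R = 2543.6/6372.8 = 0.399134 rad
φ₂ = arcsin(sin φ₁ cos δ + cos φ₁ sin δ cos θ)
   = arcsin(0.68392·0.92140 + 0.72956·0.38862·-0.89649) = 22.08534°
λ₂ = λ₁ + atan2(sin θ sin δ cos φ₁, cos δ − sin φ₁ sin φ₂) = -2.82762°

2.828°W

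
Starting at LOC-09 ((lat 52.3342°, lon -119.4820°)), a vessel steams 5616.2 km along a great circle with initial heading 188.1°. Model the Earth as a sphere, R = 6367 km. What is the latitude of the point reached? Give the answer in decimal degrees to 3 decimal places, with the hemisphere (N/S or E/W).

δ = d/R = 5616.2/6367 = 0.882079 rad
φ₂ = arcsin(sin φ₁ cos δ + cos φ₁ sin δ cos θ)
   = arcsin(0.79159·0.63555 + 0.61105·0.77206·-0.99002) = 2.06459°
λ₂ = λ₁ + atan2(sin θ sin δ cos φ₁, cos δ − sin φ₁ sin φ₂) = -125.73133°

2.065°N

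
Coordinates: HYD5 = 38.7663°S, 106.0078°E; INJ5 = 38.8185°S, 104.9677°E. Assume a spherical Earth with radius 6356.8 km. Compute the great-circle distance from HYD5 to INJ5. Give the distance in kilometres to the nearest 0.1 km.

90.1 km

Δφ = -0.0522°,  Δλ = -1.0401°
a = sin²(Δφ/2) + cos φ₁ cos φ₂ sin²(Δλ/2) = 0.000050
c = 2·arcsin(√a) = 0.014178 rad = 0.8124°
d = R·c = 6356.8 × 0.014178 = 90.1 km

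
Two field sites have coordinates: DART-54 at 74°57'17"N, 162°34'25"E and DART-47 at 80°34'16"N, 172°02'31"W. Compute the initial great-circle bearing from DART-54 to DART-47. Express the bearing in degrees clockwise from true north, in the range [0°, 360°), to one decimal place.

DART-54: φ = +74.95472°, λ = +162.57361°
DART-47: φ = +80.57111°, λ = -172.04194°
Δλ = 25.3844°
y = sin Δλ · cos φ₂ = 0.070229
x = cos φ₁ sin φ₂ − sin φ₁ cos φ₂ cos Δλ = 0.113142
θ = atan2(y, x) = 31.8286° → 31.8286° (mod 360°)

31.8°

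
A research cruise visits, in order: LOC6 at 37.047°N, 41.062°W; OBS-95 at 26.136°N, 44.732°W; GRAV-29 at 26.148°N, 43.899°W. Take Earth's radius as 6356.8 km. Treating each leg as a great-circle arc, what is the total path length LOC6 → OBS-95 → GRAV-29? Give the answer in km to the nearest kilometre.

LOC6→OBS-95: c = 0.198046 rad, d = 1258.94 km
OBS-95→GRAV-29: c = 0.013053 rad, d = 82.98 km
Total = 1258.94 + 82.98 = 1341.91 km

1342 km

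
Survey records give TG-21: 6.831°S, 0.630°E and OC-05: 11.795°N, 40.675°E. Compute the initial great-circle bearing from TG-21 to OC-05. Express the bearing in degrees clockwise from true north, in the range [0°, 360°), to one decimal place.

Δλ = 40.0450°
y = sin Δλ · cos φ₂ = 0.629804
x = cos φ₁ sin φ₂ − sin φ₁ cos φ₂ cos Δλ = 0.292091
θ = atan2(y, x) = 65.1190° → 65.1190° (mod 360°)

65.1°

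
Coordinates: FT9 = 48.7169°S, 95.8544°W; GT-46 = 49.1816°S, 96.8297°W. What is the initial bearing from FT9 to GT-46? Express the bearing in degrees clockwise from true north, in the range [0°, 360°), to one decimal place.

233.7°

Δλ = -0.9753°
y = sin Δλ · cos φ₂ = -0.011126
x = cos φ₁ sin φ₂ − sin φ₁ cos φ₂ cos Δλ = -0.008182
θ = atan2(y, x) = -126.3287° → 233.6713° (mod 360°)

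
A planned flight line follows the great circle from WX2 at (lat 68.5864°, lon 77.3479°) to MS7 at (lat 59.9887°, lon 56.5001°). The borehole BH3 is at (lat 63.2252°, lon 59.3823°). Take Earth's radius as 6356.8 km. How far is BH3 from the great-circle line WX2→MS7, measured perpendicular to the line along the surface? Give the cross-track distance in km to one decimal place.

105.2 km

δ₁₃ = central angle WX2→BH3 = 0.157604 rad  (haversine)
θ₁₃ = bearing WX2→BH3 = 242.289°,  θ₁₂ = bearing WX2→MS7 = 236.234°
dₓₜ = R·arcsin(sin δ₁₃ · sin(θ₁₃ − θ₁₂)) = 6356.8·arcsin(0.15695·sin(6.054°)) = 105.238 km
|dₓₜ| = 105.238 km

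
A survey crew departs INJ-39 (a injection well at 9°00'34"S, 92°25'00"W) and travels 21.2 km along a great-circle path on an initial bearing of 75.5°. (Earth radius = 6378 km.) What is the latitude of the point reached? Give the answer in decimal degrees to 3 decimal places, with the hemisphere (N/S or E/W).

INJ-39: φ = -9.00944°, λ = -92.41667°
δ = d/R = 21.2/6378 = 0.003324 rad
φ₂ = arcsin(sin φ₁ cos δ + cos φ₁ sin δ cos θ)
   = arcsin(-0.15660·0.99999 + 0.98766·0.00332·0.25038) = -8.96171°
λ₂ = λ₁ + atan2(sin θ sin δ cos φ₁, cos δ − sin φ₁ sin φ₂) = -92.23001°

8.962°S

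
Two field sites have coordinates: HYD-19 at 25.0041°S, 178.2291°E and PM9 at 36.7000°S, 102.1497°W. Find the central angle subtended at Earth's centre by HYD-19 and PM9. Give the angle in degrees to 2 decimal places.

67.45°

Δφ = -11.6959°,  Δλ = 79.6212°
a = sin²(Δφ/2) + cos φ₁ cos φ₂ sin²(Δλ/2) = 0.308244
c = 2·arcsin(√a) = 1.177200 rad = 67.4486°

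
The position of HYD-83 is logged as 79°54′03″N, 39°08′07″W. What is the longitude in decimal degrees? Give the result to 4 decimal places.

39.1353°W

39° + 8′/60 + 7″/3600 = 39 + 0.13333 + 0.00194 = 39.1353°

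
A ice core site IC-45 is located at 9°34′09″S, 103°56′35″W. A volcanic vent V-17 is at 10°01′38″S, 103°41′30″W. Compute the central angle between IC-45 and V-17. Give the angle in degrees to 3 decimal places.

0.521°

IC-45: φ = -9.56917°, λ = -103.94306°
V-17: φ = -10.02722°, λ = -103.69167°
Δφ = -0.4581°,  Δλ = 0.2514°
a = sin²(Δφ/2) + cos φ₁ cos φ₂ sin²(Δλ/2) = 0.000021
c = 2·arcsin(√a) = 0.009089 rad = 0.5208°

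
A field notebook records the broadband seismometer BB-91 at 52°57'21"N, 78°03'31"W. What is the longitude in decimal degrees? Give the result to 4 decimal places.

78.0586°W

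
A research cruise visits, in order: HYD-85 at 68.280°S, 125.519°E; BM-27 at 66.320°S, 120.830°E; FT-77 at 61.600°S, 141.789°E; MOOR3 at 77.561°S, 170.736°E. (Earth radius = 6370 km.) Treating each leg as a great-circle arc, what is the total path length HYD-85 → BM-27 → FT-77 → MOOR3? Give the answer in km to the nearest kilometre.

3489 km

HYD-85→BM-27: c = 0.046534 rad, d = 296.42 km
BM-27→FT-77: c = 0.179294 rad, d = 1142.10 km
FT-77→MOOR3: c = 0.321856 rad, d = 2050.22 km
Total = 296.42 + 1142.10 + 2050.22 = 3488.75 km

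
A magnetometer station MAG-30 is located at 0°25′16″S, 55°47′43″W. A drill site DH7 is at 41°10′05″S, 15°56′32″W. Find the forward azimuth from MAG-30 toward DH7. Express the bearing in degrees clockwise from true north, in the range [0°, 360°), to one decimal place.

MAG-30: φ = -0.42111°, λ = -55.79528°
DH7: φ = -41.16806°, λ = -15.94222°
Δλ = 39.8531°
y = sin Δλ · cos φ₂ = 0.482398
x = cos φ₁ sin φ₂ − sin φ₁ cos φ₂ cos Δλ = -0.654005
θ = atan2(y, x) = 143.5873° → 143.5873° (mod 360°)

143.6°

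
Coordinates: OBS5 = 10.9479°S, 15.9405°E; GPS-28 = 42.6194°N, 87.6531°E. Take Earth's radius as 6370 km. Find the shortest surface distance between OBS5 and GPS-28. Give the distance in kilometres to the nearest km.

Δφ = 53.5673°,  Δλ = 71.7126°
a = sin²(Δφ/2) + cos φ₁ cos φ₂ sin²(Δλ/2) = 0.450948
c = 2·arcsin(√a) = 1.472534 rad = 84.3700°
d = R·c = 6370 × 1.472534 = 9380.0 km

9380 km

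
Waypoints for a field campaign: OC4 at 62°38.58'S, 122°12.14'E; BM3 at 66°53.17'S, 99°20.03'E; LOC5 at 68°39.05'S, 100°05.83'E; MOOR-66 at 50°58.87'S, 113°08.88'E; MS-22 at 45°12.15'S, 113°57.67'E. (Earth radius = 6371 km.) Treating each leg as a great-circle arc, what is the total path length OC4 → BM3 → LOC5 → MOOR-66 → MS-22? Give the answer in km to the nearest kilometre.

4103 km

OC4: φ = -62.64300°, λ = +122.20233°
BM3: φ = -66.88617°, λ = +99.33383°
LOC5: φ = -68.65083°, λ = +100.09717°
MOOR-66: φ = -50.98117°, λ = +113.14800°
MS-22: φ = -45.20250°, λ = +113.96117°
OC4→BM3: c = 0.184217 rad, d = 1173.65 km
BM3→LOC5: c = 0.031208 rad, d = 198.83 km
LOC5→MOOR-66: c = 0.327336 rad, d = 2085.46 km
MOOR-66→MS-22: c = 0.101300 rad, d = 645.38 km
Total = 1173.65 + 198.83 + 2085.46 + 645.38 = 4103.32 km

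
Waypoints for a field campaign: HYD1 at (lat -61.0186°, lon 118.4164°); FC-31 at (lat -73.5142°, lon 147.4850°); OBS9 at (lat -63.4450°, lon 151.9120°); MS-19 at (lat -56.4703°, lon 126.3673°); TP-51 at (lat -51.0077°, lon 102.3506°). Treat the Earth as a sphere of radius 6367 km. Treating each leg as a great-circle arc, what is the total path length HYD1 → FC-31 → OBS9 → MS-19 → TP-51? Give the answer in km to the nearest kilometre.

6246 km

HYD1→FC-31: c = 0.287368 rad, d = 1829.67 km
FC-31→OBS9: c = 0.177893 rad, d = 1132.64 km
OBS9→MS-19: c = 0.251817 rad, d = 1603.32 km
MS-19→TP-51: c = 0.263941 rad, d = 1680.51 km
Total = 1829.67 + 1132.64 + 1603.32 + 1680.51 = 6246.15 km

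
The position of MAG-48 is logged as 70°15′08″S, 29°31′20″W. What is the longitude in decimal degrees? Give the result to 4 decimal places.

29.5222°W

29° + 31′/60 + 20″/3600 = 29 + 0.51667 + 0.00556 = 29.5222°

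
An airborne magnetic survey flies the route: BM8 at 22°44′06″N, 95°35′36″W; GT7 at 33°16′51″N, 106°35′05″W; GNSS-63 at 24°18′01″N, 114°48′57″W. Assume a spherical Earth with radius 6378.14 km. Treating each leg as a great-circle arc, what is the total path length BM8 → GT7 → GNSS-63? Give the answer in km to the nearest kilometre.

2874 km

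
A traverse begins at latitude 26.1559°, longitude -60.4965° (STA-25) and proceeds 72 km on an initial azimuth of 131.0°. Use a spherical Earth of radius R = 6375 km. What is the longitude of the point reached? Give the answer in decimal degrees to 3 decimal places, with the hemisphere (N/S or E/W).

δ = d/R = 72/6375 = 0.011294 rad
φ₂ = arcsin(sin φ₁ cos δ + cos φ₁ sin δ cos θ)
   = arcsin(0.44082·0.99994 + 0.89760·0.01129·-0.65606) = 25.73035°
λ₂ = λ₁ + atan2(sin θ sin δ cos φ₁, cos δ − sin φ₁ sin φ₂) = -59.95437°

59.954°W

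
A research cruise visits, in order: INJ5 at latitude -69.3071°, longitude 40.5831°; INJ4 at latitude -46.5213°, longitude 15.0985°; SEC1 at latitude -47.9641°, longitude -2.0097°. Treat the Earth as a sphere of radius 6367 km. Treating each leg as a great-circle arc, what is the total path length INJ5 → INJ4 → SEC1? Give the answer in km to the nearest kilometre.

4194 km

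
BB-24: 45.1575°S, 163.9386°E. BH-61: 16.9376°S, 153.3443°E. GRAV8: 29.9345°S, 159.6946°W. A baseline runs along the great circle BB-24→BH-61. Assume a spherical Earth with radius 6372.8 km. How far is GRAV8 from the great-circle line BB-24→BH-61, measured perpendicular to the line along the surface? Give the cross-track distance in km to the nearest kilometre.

3568 km

δ₁₃ = central angle BB-24→GRAV8 = 0.562557 rad  (haversine)
θ₁₃ = bearing BB-24→GRAV8 = 74.459°,  θ₁₂ = bearing BB-24→BH-61 = 339.130°
dₓₜ = R·arcsin(sin δ₁₃ · sin(θ₁₃ − θ₁₂)) = 6372.8·arcsin(0.53335·sin(-264.671°)) = 3567.713 km
|dₓₜ| = 3567.713 km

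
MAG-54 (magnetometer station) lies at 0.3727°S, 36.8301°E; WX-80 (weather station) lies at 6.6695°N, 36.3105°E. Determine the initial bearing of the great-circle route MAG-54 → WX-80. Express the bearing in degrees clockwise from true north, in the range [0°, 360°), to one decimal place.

Δλ = -0.5196°
y = sin Δλ · cos φ₂ = -0.009007
x = cos φ₁ sin φ₂ − sin φ₁ cos φ₂ cos Δλ = 0.122600
θ = atan2(y, x) = -4.2019° → 355.7981° (mod 360°)

355.8°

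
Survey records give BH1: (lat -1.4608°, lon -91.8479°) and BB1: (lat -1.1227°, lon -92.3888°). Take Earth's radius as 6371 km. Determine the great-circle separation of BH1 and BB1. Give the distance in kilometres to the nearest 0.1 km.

Δφ = 0.3381°,  Δλ = -0.5409°
a = sin²(Δφ/2) + cos φ₁ cos φ₂ sin²(Δλ/2) = 0.000031
c = 2·arcsin(√a) = 0.011131 rad = 0.6378°
d = R·c = 6371 × 0.011131 = 70.9 km

70.9 km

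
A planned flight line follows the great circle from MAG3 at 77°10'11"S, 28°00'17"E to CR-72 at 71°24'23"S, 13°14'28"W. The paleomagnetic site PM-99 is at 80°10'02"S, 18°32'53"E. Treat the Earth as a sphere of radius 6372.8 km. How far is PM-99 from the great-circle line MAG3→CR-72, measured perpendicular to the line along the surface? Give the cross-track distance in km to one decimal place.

MAG3: φ = -77.16972°, λ = +28.00472°
CR-72: φ = -71.40639°, λ = -13.24111°
PM-99: φ = -80.16722°, λ = +18.54806°
δ₁₃ = central angle MAG3→PM-99 = 0.061386 rad  (haversine)
θ₁₃ = bearing MAG3→PM-99 = 207.217°,  θ₁₂ = bearing MAG3→CR-72 = 276.320°
dₓₜ = R·arcsin(sin δ₁₃ · sin(θ₁₃ − θ₁₂)) = 6372.8·arcsin(0.06135·sin(-69.103°)) = -365.441 km
|dₓₜ| = 365.441 km

365.4 km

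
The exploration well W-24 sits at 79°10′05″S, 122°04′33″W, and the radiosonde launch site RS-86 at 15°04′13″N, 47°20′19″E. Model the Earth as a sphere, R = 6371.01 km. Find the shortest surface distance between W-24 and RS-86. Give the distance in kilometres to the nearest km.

W-24: φ = -79.16806°, λ = -122.07583°
RS-86: φ = +15.07028°, λ = +47.33861°
Δφ = 94.2383°,  Δλ = 169.4144°
a = sin²(Δφ/2) + cos φ₁ cos φ₂ sin²(Δλ/2) = 0.716874
c = 2·arcsin(√a) = 2.019445 rad = 115.7057°
d = R·c = 6371.01 × 2.019445 = 12865.9 km

12866 km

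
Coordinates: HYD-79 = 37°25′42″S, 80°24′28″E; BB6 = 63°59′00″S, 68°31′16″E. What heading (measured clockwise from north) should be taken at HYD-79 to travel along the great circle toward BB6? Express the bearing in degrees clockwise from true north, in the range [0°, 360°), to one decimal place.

191.3°

HYD-79: φ = -37.42833°, λ = +80.40778°
BB6: φ = -63.98333°, λ = +68.52111°
Δλ = -11.8867°
y = sin Δλ · cos φ₂ = -0.090348
x = cos φ₁ sin φ₂ − sin φ₁ cos φ₂ cos Δλ = -0.452773
θ = atan2(y, x) = -168.7152° → 191.2848° (mod 360°)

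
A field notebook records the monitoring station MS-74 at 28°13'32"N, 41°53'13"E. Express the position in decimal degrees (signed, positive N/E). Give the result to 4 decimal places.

+28.2256°, +41.8869°

lat: 28.2256° N → +28.2256°
lon: 41.8869° E → +41.8869°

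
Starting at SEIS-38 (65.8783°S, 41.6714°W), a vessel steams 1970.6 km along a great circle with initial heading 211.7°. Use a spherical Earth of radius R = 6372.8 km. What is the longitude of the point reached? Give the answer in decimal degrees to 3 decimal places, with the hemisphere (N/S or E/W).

87.939°W

δ = d/R = 1970.6/6372.8 = 0.309220 rad
φ₂ = arcsin(sin φ₁ cos δ + cos φ₁ sin δ cos θ)
   = arcsin(-0.91268·0.95257 + 0.40868·0.30432·-0.85081) = -77.21432°
λ₂ = λ₁ + atan2(sin θ sin δ cos φ₁, cos δ − sin φ₁ sin φ₂) = -87.93895°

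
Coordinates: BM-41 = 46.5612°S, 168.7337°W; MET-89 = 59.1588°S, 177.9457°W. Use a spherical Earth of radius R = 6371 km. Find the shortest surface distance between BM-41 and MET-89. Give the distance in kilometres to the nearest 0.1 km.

1527.9 km

Δφ = -12.5976°,  Δλ = -9.2120°
a = sin²(Δφ/2) + cos φ₁ cos φ₂ sin²(Δλ/2) = 0.014310
c = 2·arcsin(√a) = 0.239824 rad = 13.7409°
d = R·c = 6371 × 0.239824 = 1527.9 km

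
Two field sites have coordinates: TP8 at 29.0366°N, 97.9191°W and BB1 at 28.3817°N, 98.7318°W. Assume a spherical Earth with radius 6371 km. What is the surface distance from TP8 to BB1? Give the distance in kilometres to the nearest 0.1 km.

107.6 km

Δφ = -0.6549°,  Δλ = -0.8127°
a = sin²(Δφ/2) + cos φ₁ cos φ₂ sin²(Δλ/2) = 0.000071
c = 2·arcsin(√a) = 0.016894 rad = 0.9680°
d = R·c = 6371 × 0.016894 = 107.6 km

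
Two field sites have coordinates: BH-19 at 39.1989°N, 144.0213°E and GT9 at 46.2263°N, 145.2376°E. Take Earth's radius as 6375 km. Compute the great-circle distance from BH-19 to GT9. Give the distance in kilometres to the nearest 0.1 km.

788.2 km

Δφ = 7.0274°,  Δλ = 1.2163°
a = sin²(Δφ/2) + cos φ₁ cos φ₂ sin²(Δλ/2) = 0.003817
c = 2·arcsin(√a) = 0.123635 rad = 7.0837°
d = R·c = 6375 × 0.123635 = 788.2 km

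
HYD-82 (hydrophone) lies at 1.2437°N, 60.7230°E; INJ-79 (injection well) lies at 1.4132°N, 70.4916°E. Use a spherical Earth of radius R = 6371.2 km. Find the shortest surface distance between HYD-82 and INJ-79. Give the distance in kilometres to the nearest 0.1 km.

Δφ = 0.1695°,  Δλ = 9.7686°
a = sin²(Δφ/2) + cos φ₁ cos φ₂ sin²(Δλ/2) = 0.007248
c = 2·arcsin(√a) = 0.170474 rad = 9.7674°
d = R·c = 6371.2 × 0.170474 = 1086.1 km

1086.1 km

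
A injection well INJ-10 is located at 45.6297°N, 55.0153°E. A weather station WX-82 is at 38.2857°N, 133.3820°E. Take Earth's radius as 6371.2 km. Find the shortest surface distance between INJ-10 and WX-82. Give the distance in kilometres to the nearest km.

6270 km

Δφ = -7.3440°,  Δλ = 78.3667°
a = sin²(Δφ/2) + cos φ₁ cos φ₂ sin²(Δλ/2) = 0.223208
c = 2·arcsin(√a) = 0.984135 rad = 56.3868°
d = R·c = 6371.2 × 0.984135 = 6270.1 km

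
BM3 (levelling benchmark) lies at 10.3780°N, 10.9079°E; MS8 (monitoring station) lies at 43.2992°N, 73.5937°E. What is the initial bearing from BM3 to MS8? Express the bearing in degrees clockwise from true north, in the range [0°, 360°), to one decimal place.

46.5°

Δλ = 62.6858°
y = sin Δλ · cos φ₂ = 0.646637
x = cos φ₁ sin φ₂ − sin φ₁ cos φ₂ cos Δλ = 0.614429
θ = atan2(y, x) = 46.4630° → 46.4630° (mod 360°)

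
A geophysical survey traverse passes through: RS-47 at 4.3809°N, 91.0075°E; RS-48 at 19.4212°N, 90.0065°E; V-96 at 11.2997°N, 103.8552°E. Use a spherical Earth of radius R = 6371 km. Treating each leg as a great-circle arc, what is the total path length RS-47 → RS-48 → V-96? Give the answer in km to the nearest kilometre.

3412 km

RS-47→RS-48: c = 0.263055 rad, d = 1675.92 km
RS-48→V-96: c = 0.272551 rad, d = 1736.42 km
Total = 1675.92 + 1736.42 = 3412.35 km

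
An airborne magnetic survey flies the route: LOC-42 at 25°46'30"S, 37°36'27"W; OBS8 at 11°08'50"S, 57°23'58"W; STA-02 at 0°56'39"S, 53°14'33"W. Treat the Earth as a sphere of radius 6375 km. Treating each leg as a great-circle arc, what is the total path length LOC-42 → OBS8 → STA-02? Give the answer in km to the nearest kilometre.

LOC-42: φ = -25.77500°, λ = -37.60750°
OBS8: φ = -11.14722°, λ = -57.39944°
STA-02: φ = -0.94417°, λ = -53.24250°
LOC-42→OBS8: c = 0.414306 rad, d = 2641.20 km
OBS8→STA-02: c = 0.192100 rad, d = 1224.64 km
Total = 2641.20 + 1224.64 = 3865.84 km

3866 km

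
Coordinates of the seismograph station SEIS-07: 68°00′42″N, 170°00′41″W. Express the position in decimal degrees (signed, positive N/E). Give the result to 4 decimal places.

+68.0117°, -170.0114°

lat: 68.0117° N → +68.0117°
lon: 170.0114° W → -170.0114°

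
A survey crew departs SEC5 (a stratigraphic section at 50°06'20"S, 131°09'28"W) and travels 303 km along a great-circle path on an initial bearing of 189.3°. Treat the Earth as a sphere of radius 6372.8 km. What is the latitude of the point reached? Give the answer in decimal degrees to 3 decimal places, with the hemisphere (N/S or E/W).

52.792°S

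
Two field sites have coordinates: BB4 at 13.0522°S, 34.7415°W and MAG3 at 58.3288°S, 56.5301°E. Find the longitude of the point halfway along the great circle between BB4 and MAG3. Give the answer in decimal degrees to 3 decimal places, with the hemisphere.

Bx = cos φ₂ cos Δλ = -0.011652,  By = cos φ₂ sin Δλ = 0.524915
φₘ = atan2(sin φ₁ + sin φ₂, √((cos φ₁ + Bx)² + By²)) = -44.48780°
λₘ = λ₁ + atan2(By, cos φ₁ + Bx) = -6.13528°

6.135°W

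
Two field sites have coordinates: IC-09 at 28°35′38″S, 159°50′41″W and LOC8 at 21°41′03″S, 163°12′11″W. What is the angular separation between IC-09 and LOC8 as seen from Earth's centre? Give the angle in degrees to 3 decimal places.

IC-09: φ = -28.59389°, λ = -159.84472°
LOC8: φ = -21.68417°, λ = -163.20306°
Δφ = 6.9097°,  Δλ = -3.3583°
a = sin²(Δφ/2) + cos φ₁ cos φ₂ sin²(Δλ/2) = 0.004332
c = 2·arcsin(√a) = 0.131733 rad = 7.5477°

7.548°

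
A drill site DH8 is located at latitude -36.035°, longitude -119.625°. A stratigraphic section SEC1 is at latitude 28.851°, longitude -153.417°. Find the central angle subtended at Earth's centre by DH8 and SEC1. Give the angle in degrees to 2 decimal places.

Δφ = 64.8860°,  Δλ = -33.7920°
a = sin²(Δφ/2) + cos φ₁ cos φ₂ sin²(Δλ/2) = 0.347618
c = 2·arcsin(√a) = 1.261105 rad = 72.2560°

72.26°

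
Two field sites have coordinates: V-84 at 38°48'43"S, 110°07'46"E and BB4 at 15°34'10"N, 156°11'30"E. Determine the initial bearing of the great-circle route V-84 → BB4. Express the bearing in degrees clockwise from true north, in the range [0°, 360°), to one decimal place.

V-84: φ = -38.81194°, λ = +110.12944°
BB4: φ = +15.56944°, λ = +156.19167°
Δλ = 46.0622°
y = sin Δλ · cos φ₂ = 0.693671
x = cos φ₁ sin φ₂ − sin φ₁ cos φ₂ cos Δλ = 0.628084
θ = atan2(y, x) = 47.8407° → 47.8407° (mod 360°)

47.8°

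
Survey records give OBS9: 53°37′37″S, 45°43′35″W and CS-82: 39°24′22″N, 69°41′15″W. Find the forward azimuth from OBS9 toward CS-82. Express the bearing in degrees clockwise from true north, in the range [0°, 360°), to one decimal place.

341.6°

OBS9: φ = -53.62694°, λ = -45.72639°
CS-82: φ = +39.40611°, λ = -69.68750°
Δλ = -23.9611°
y = sin Δλ · cos φ₂ = -0.313792
x = cos φ₁ sin φ₂ − sin φ₁ cos φ₂ cos Δλ = 0.944985
θ = atan2(y, x) = -18.3693° → 341.6307° (mod 360°)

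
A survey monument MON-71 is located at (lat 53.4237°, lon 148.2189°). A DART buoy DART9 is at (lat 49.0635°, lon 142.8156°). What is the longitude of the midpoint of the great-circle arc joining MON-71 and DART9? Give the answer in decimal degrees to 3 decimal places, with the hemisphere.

Bx = cos φ₂ cos Δλ = 0.652311,  By = cos φ₂ sin Δλ = -0.061699
φₘ = atan2(sin φ₁ + sin φ₂, √((cos φ₁ + Bx)² + By²)) = 51.27463°
λₘ = λ₁ + atan2(By, cos φ₁ + Bx) = 145.38904°

145.389°E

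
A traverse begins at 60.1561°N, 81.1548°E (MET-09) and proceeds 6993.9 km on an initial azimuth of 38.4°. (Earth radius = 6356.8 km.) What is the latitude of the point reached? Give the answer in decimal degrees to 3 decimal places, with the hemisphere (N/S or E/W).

47.806°N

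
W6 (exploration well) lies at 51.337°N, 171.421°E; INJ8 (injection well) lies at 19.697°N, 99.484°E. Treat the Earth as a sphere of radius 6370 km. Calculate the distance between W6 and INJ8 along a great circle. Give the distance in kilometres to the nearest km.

7064 km

Δφ = -31.6400°,  Δλ = -71.9370°
a = sin²(Δφ/2) + cos φ₁ cos φ₂ sin²(Δλ/2) = 0.277225
c = 2·arcsin(√a) = 1.109007 rad = 63.5414°
d = R·c = 6370 × 1.109007 = 7064.4 km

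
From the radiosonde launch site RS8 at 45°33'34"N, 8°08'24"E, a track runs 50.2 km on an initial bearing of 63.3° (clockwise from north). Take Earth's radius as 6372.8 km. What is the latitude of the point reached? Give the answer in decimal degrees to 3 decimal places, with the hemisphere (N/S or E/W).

RS8: φ = +45.55944°, λ = +8.14000°
δ = d/R = 50.2/6372.8 = 0.007877 rad
φ₂ = arcsin(sin φ₁ cos δ + cos φ₁ sin δ cos θ)
   = arcsin(0.71398·0.99997 + 0.70017·0.00788·0.44932) = 45.76078°
λ₂ = λ₁ + atan2(sin θ sin δ cos φ₁, cos δ − sin φ₁ sin φ₂) = 8.71795°

45.761°N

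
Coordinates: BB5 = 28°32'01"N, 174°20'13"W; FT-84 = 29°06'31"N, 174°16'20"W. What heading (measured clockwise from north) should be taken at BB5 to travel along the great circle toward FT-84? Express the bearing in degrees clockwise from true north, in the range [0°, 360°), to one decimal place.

5.6°

BB5: φ = +28.53361°, λ = -174.33694°
FT-84: φ = +29.10861°, λ = -174.27222°
Δλ = 0.0647°
y = sin Δλ · cos φ₂ = 0.000987
x = cos φ₁ sin φ₂ − sin φ₁ cos φ₂ cos Δλ = 0.010036
θ = atan2(y, x) = 5.6166° → 5.6166° (mod 360°)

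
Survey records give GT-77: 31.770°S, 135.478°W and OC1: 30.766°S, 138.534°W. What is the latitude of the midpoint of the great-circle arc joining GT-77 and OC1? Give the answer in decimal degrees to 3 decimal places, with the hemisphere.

Bx = cos φ₂ cos Δλ = 0.858042,  By = cos φ₂ sin Δλ = -0.045809
φₘ = atan2(sin φ₁ + sin φ₂, √((cos φ₁ + Bx)² + By²)) = -31.27704°
λₘ = λ₁ + atan2(By, cos φ₁ + Bx) = -137.01413°

31.277°S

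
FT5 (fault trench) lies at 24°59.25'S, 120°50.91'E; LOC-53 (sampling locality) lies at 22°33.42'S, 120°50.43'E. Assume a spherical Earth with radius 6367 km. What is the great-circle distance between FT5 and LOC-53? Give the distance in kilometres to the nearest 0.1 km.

FT5: φ = -24.98750°, λ = +120.84850°
LOC-53: φ = -22.55700°, λ = +120.84050°
Δφ = 2.4305°,  Δλ = -0.0080°
a = sin²(Δφ/2) + cos φ₁ cos φ₂ sin²(Δλ/2) = 0.000450
c = 2·arcsin(√a) = 0.042420 rad = 2.4305°
d = R·c = 6367 × 0.042420 = 270.1 km

270.1 km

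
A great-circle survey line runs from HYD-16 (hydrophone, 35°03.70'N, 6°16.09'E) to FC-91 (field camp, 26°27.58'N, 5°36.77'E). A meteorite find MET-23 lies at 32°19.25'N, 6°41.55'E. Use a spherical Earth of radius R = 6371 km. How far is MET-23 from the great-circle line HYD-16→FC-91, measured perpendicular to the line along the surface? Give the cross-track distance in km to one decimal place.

HYD-16: φ = +35.06167°, λ = +6.26817°
FC-91: φ = +26.45967°, λ = +5.61283°
MET-23: φ = +32.32083°, λ = +6.69250°
δ₁₃ = central angle HYD-16→MET-23 = 0.048232 rad  (haversine)
θ₁₃ = bearing HYD-16→MET-23 = 172.541°,  θ₁₂ = bearing HYD-16→FC-91 = 183.917°
dₓₜ = R·arcsin(sin δ₁₃ · sin(θ₁₃ − θ₁₂)) = 6371·arcsin(0.04821·sin(-11.376°)) = -60.587 km
|dₓₜ| = 60.587 km

60.6 km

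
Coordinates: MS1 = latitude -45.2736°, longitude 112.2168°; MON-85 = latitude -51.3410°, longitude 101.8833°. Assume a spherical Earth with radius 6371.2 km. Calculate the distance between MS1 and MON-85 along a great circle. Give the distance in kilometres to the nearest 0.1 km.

1017.8 km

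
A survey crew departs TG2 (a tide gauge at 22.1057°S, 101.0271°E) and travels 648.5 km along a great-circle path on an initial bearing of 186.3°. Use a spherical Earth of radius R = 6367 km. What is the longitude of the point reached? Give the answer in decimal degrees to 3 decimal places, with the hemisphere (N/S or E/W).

100.304°E

δ = d/R = 648.5/6367 = 0.101853 rad
φ₂ = arcsin(sin φ₁ cos δ + cos φ₁ sin δ cos θ)
   = arcsin(-0.37632·0.99482 + 0.92649·0.10168·-0.99396) = -27.90457°
λ₂ = λ₁ + atan2(sin θ sin δ cos φ₁, cos δ − sin φ₁ sin φ₂) = 100.30369°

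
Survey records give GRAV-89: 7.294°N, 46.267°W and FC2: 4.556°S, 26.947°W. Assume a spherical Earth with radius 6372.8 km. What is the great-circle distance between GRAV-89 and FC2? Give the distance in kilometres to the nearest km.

Δφ = -11.8500°,  Δλ = 19.3200°
a = sin²(Δφ/2) + cos φ₁ cos φ₂ sin²(Δλ/2) = 0.038497
c = 2·arcsin(√a) = 0.394975 rad = 22.6304°
d = R·c = 6372.8 × 0.394975 = 2517.1 km

2517 km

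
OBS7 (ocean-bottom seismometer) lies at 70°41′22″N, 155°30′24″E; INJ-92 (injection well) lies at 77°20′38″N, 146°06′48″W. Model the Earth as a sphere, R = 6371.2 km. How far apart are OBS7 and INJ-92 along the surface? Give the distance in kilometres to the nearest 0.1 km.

1835.3 km

OBS7: φ = +70.68944°, λ = +155.50667°
INJ-92: φ = +77.34389°, λ = -146.11333°
Δφ = 6.6544°,  Δλ = 58.3800°
a = sin²(Δφ/2) + cos φ₁ cos φ₂ sin²(Δλ/2) = 0.020602
c = 2·arcsin(√a) = 0.288064 rad = 16.5048°
d = R·c = 6371.2 × 0.288064 = 1835.3 km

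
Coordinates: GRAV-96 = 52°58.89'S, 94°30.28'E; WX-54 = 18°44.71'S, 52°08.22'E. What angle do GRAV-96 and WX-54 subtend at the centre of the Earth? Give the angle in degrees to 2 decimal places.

GRAV-96: φ = -52.98150°, λ = +94.50467°
WX-54: φ = -18.74517°, λ = +52.13700°
Δφ = 34.2363°,  Δλ = -42.3677°
a = sin²(Δφ/2) + cos φ₁ cos φ₂ sin²(Δλ/2) = 0.161088
c = 2·arcsin(√a) = 0.825997 rad = 47.3261°

47.33°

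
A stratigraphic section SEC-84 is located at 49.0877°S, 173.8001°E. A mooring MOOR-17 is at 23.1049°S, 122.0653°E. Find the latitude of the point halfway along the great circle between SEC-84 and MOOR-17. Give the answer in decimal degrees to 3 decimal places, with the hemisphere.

Bx = cos φ₂ cos Δλ = 0.569627,  By = cos φ₂ sin Δλ = -0.722174
φₘ = atan2(sin φ₁ + sin φ₂, √((cos φ₁ + Bx)² + By²)) = -38.92500°
λₘ = λ₁ + atan2(By, cos φ₁ + Bx) = 143.26986°

38.925°S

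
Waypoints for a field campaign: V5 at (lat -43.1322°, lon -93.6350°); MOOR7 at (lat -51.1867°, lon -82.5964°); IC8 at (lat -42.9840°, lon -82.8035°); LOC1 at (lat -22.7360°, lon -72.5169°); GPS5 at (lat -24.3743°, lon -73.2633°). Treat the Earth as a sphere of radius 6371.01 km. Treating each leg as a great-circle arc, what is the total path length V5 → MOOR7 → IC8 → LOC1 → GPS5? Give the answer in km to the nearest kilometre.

V5→MOOR7: c = 0.191749 rad, d = 1221.64 km
MOOR7→IC8: c = 0.143185 rad, d = 912.23 km
IC8→LOC1: c = 0.383505 rad, d = 2443.31 km
LOC1→GPS5: c = 0.030987 rad, d = 197.42 km
Total = 1221.64 + 912.23 + 2443.31 + 197.42 = 4774.60 km

4775 km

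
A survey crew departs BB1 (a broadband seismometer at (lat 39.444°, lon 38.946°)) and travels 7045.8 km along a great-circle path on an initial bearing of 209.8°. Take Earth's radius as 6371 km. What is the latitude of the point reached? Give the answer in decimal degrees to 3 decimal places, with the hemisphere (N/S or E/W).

18.312°S

δ = d/R = 7045.8/6371 = 1.105917 rad
φ₂ = arcsin(sin φ₁ cos δ + cos φ₁ sin δ cos θ)
   = arcsin(0.63532·0.44831 + 0.77225·0.89388·-0.86777) = -18.31172°
λ₂ = λ₁ + atan2(sin θ sin δ cos φ₁, cos δ − sin φ₁ sin φ₂) = 11.04610°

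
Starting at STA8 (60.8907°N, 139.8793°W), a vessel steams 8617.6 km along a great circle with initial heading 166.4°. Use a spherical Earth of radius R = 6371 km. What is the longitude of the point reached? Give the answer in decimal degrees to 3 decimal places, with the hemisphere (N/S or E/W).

126.075°W

δ = d/R = 8617.6/6371 = 1.352629 rad
φ₂ = arcsin(sin φ₁ cos δ + cos φ₁ sin δ cos θ)
   = arcsin(0.87369·0.21644 + 0.48648·0.97630·-0.97196) = -15.81463°
λ₂ = λ₁ + atan2(sin θ sin δ cos φ₁, cos δ − sin φ₁ sin φ₂) = -126.07540°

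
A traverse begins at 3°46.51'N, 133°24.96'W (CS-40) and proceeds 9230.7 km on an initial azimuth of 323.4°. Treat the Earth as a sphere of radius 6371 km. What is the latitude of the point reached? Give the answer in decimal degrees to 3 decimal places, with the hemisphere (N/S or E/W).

53.431°N

CS-40: φ = +3.77517°, λ = -133.41600°
δ = d/R = 9230.7/6371 = 1.448862 rad
φ₂ = arcsin(sin φ₁ cos δ + cos φ₁ sin δ cos θ)
   = arcsin(0.06584·0.12163 + 0.99783·0.99258·0.80282) = 53.43063°
λ₂ = λ₁ + atan2(sin θ sin δ cos φ₁, cos δ − sin φ₁ sin φ₂) = 143.22497°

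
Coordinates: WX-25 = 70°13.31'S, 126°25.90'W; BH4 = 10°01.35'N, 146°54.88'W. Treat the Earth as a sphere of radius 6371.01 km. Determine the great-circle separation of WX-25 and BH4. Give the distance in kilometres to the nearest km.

9059 km

WX-25: φ = -70.22183°, λ = -126.43167°
BH4: φ = +10.02250°, λ = -146.91467°
Δφ = 80.2443°,  Δλ = -20.4830°
a = sin²(Δφ/2) + cos φ₁ cos φ₂ sin²(Δλ/2) = 0.425810
c = 2·arcsin(√a) = 1.421867 rad = 81.4670°
d = R·c = 6371.01 × 1.421867 = 9058.7 km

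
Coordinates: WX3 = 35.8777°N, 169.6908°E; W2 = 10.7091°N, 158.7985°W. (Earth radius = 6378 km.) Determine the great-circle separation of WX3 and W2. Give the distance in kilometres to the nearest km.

4234 km

Δφ = -25.1686°,  Δλ = 31.5107°
a = sin²(Δφ/2) + cos φ₁ cos φ₂ sin²(Δλ/2) = 0.106170
c = 2·arcsin(√a) = 0.663793 rad = 38.0325°
d = R·c = 6378 × 0.663793 = 4233.7 km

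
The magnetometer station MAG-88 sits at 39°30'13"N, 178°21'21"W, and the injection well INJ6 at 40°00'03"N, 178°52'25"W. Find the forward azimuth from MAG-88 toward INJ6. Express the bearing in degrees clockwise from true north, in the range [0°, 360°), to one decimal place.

321.5°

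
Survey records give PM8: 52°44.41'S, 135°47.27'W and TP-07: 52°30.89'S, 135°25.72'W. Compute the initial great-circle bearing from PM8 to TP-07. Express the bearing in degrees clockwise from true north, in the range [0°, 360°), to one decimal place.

44.2°

PM8: φ = -52.74017°, λ = -135.78783°
TP-07: φ = -52.51483°, λ = -135.42867°
Δλ = 0.3592°
y = sin Δλ · cos φ₂ = 0.003815
x = cos φ₁ sin φ₂ − sin φ₁ cos φ₂ cos Δλ = 0.003923
θ = atan2(y, x) = 44.1968° → 44.1968° (mod 360°)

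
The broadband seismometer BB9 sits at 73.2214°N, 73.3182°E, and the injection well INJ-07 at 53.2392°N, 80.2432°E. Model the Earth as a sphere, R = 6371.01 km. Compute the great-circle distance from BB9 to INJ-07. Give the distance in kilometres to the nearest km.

Δφ = -19.9822°,  Δλ = 6.9250°
a = sin²(Δφ/2) + cos φ₁ cos φ₂ sin²(Δλ/2) = 0.030731
c = 2·arcsin(√a) = 0.352425 rad = 20.1925°
d = R·c = 6371.01 × 0.352425 = 2245.3 km

2245 km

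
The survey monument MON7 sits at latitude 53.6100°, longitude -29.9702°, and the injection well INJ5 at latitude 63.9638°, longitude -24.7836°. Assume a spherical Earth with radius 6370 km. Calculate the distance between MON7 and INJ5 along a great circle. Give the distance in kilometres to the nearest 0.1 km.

Δφ = 10.3538°,  Δλ = 5.1866°
a = sin²(Δφ/2) + cos φ₁ cos φ₂ sin²(Δλ/2) = 0.008675
c = 2·arcsin(√a) = 0.186547 rad = 10.6884°
d = R·c = 6370 × 0.186547 = 1188.3 km

1188.3 km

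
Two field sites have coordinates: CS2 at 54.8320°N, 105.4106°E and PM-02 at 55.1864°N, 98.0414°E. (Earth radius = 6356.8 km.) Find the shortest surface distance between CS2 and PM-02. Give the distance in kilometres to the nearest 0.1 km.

470.3 km

Δφ = 0.3544°,  Δλ = -7.3692°
a = sin²(Δφ/2) + cos φ₁ cos φ₂ sin²(Δλ/2) = 0.001368
c = 2·arcsin(√a) = 0.073979 rad = 4.2387°
d = R·c = 6356.8 × 0.073979 = 470.3 km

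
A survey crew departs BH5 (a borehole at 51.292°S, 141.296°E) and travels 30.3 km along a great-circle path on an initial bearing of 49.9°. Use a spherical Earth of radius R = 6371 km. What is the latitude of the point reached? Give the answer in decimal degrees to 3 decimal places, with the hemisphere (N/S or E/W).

δ = d/R = 30.3/6371 = 0.004756 rad
φ₂ = arcsin(sin φ₁ cos δ + cos φ₁ sin δ cos θ)
   = arcsin(-0.78034·0.99999 + 0.62535·0.00476·0.64412) = -51.11601°
λ₂ = λ₁ + atan2(sin θ sin δ cos φ₁, cos δ − sin φ₁ sin φ₂) = 141.62804°

51.116°S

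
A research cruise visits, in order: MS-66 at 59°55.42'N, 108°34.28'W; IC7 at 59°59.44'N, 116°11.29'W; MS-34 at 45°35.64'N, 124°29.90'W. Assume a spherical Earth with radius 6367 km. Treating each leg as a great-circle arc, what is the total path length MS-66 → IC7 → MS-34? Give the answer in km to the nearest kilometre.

2115 km

MS-66: φ = +59.92367°, λ = -108.57133°
IC7: φ = +59.99067°, λ = -116.18817°
MS-34: φ = +45.59400°, λ = -124.49833°
MS-66→IC7: c = 0.066529 rad, d = 423.59 km
IC7→MS-34: c = 0.265646 rad, d = 1691.37 km
Total = 423.59 + 1691.37 = 2114.96 km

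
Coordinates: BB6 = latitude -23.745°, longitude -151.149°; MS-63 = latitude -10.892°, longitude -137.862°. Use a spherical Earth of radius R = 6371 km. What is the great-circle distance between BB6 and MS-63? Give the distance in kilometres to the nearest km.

2005 km

Δφ = 12.8530°,  Δλ = 13.2870°
a = sin²(Δφ/2) + cos φ₁ cos φ₂ sin²(Δλ/2) = 0.024559
c = 2·arcsin(√a) = 0.314722 rad = 18.0322°
d = R·c = 6371 × 0.314722 = 2005.1 km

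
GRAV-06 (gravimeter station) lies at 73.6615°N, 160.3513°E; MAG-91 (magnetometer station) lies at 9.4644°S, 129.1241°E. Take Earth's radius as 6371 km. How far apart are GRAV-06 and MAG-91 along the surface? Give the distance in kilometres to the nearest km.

Δφ = -83.1259°,  Δλ = -31.2272°
a = sin²(Δφ/2) + cos φ₁ cos φ₂ sin²(Δλ/2) = 0.460257
c = 2·arcsin(√a) = 1.491226 rad = 85.4410°
d = R·c = 6371 × 1.491226 = 9500.6 km

9501 km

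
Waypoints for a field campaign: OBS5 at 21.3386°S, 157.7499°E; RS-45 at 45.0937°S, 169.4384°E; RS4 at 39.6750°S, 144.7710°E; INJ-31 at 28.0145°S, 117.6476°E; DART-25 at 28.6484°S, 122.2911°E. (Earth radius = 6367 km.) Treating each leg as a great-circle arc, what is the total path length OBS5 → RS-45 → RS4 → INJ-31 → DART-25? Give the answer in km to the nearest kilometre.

8213 km

OBS5→RS-45: c = 0.447249 rad, d = 2847.63 km
RS-45→RS4: c = 0.330291 rad, d = 2102.97 km
RS4→INJ-31: c = 0.440271 rad, d = 2803.21 km
INJ-31→DART-25: c = 0.072184 rad, d = 459.60 km
Total = 2847.63 + 2102.97 + 2803.21 + 459.60 = 8213.40 km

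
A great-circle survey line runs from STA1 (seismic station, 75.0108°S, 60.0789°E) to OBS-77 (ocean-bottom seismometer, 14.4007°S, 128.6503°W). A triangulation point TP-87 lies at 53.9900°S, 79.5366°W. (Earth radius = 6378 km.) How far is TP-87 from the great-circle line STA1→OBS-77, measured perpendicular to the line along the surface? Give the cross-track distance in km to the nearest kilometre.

3129 km

δ₁₃ = central angle STA1→TP-87 = 0.842546 rad  (haversine)
θ₁₃ = bearing STA1→TP-87 = 210.690°,  θ₁₂ = bearing STA1→OBS-77 = 171.547°
dₓₜ = R·arcsin(sin δ₁₃ · sin(θ₁₃ − θ₁₂)) = 6378·arcsin(0.74634·sin(39.143°)) = 3128.890 km
|dₓₜ| = 3128.890 km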